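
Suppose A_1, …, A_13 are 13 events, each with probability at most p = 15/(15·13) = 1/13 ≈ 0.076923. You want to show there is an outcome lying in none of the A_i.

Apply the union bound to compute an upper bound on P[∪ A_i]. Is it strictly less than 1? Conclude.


Union bound: P[∪_{i=1}^{13} A_i] ≤ Σ_i P[A_i] ≤ 13·p = 13·(1/13) = 1.
Numerically: 1 ≈ 1.000000.
Is 1 < 1? NO.
Since the bound 1 is ≥ 1, the union bound is uninformative here; it does NOT by itself certify existence.

13·p = 1 ≈ 1.000000; existence NOT certified by the union bound.


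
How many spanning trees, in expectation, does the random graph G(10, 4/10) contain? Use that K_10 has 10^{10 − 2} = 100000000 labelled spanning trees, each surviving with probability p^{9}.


K_10 has 10^{10 − 2} = 100000000 labelled spanning trees.
For each such spanning tree H, let X_H = 1 if all 9 edges of H are present in G. Then P[X_H = 1] = p^{9} = (2/5)^{9} = 512/1953125.
By linearity: E[X] = Σ_H E[X_H] = 100000000 · p^{9} = 100000000 · 512/1953125 = 131072/5.
Numerically: E[X] ≈ 2.62e+04.

E[X] = 100000000 · (2/5)^{9} = 131072/5 ≈ 2.62e+04.


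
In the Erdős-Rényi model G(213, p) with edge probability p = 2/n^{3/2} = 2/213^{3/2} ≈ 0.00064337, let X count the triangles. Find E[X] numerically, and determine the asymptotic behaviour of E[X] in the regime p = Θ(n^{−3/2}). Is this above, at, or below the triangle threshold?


Number of potential triangles: C(213, 3) = 1587986.
Each occurs with probability p³ ≈ (0.00064337)³ ≈ 2.6630650e-10.
By linearity: E[X] = C(213, 3)·p³ ≈ 1587986 · 2.6630650e-10 ≈ 0.00042.
Since α = 3/2 > 1, p = c/n^{3/2} = o(1/n) is below the triangle threshold p ~ 1/n. Asymptotically E[X] ~ (c³/6)·n^{3(1−α)} = (2³/6)·n^{-1.5} → 0, so by Markov's inequality G has no triangles w.h.p.

E[X] ≈ 0.00042; in regime p = Θ(1/n^{3/2}) E[X] tends to 0 (below the triangle threshold p ~ 1/n).


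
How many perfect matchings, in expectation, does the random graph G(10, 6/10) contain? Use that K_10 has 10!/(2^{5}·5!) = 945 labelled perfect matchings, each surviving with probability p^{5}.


K_10 has 10!/(2^{5}·5!) = 945 labelled perfect matchings.
For each such perfect matching H, let X_H = 1 if all 5 edges of H are present in G. Then P[X_H = 1] = p^{5} = (3/5)^{5} = 243/3125.
By linearity: E[X] = Σ_H E[X_H] = 945 · p^{5} = 945 · 243/3125 = 45927/625.
Numerically: E[X] ≈ 73.5.

E[X] = 945 · (3/5)^{5} = 45927/625 ≈ 73.5.


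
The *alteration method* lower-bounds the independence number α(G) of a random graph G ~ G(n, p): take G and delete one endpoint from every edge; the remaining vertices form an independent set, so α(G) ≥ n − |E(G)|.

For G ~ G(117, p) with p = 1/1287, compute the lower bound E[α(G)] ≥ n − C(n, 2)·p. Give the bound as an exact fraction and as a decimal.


E[|E(G)|] = C(117, 2)·p = 6786 · (1/1287) = 58/11.
E[α(G)] ≥ n − E[|E(G)|] = 117 − 58/11 = 1229/11.
Numerically: ≈ 111.72727.
(This is only a lower bound; the true E[α(G)] may be larger.)

E[α(G)] ≥ 1229/11 ≈ 111.72727.


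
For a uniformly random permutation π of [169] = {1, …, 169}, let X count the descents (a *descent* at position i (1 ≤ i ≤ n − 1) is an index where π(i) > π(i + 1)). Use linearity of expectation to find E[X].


Write X = Σ X_I over i = 1, …, 168, with X_I the indicator of one descent.
There are 168 indicators.
For each fixed i, the pair (π(i), π(i+1)) is a uniformly random ordered pair of distinct values from {1, …, 169}; by symmetry P[π(i) > π(i+1)] = 1/2.
By linearity: E[X] = 168 · (1/2) = (169 − 1) · (1/2) = 84 ≈ 84.0000.

E[X] = 84 = 84.0000.


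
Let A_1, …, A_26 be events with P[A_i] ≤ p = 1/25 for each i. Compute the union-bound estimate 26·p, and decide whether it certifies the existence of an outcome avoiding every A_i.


Union bound: P[∪_{i=1}^{26} A_i] ≤ Σ_i P[A_i] ≤ 26·p = 26·(1/25) = 26/25.
Numerically: 26/25 ≈ 1.040000.
Is 26/25 < 1? NO.
Since the bound 26/25 is ≥ 1, the union bound is uninformative here; it does NOT by itself certify existence.

26·p = 26/25 ≈ 1.040000; existence NOT certified by the union bound.


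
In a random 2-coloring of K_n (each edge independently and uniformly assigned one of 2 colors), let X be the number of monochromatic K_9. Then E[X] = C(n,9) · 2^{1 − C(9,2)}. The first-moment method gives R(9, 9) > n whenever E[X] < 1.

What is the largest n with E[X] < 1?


We need C(n, 9) · 2^{1 − 36} < 1, i.e. C(n, 9) < 2^{36 − 1} = 34359738368.
Check values of n near the boundary:
  n = 59: C(59, 9) = 12565671261; 12565671261 < 34359738368? YES
  n = 60: C(60, 9) = 14783142660; 14783142660 < 34359738368? YES
  n = 61: C(61, 9) = 17341763505; 17341763505 < 34359738368? YES
  n = 62: C(62, 9) = 20286591270; 20286591270 < 34359738368? YES
  n = 63: C(63, 9) = 23667689815; 23667689815 < 34359738368? YES
  n = 64: C(64, 9) = 27540584512; 27540584512 < 34359738368? YES
  n = 65: C(65, 9) = 31966749880; 31966749880 < 34359738368? YES
  n = 66: C(66, 9) = 37014131440; 37014131440 < 34359738368? NO
  n = 67: C(67, 9) = 42757703560; 42757703560 < 34359738368? NO
  n = 68: C(68, 9) = 49280065120; 49280065120 < 34359738368? NO
The largest n with C(n, 9) < 34359738368 is n = 65 (where E[X] = 3995843735/4294967296 ≈ 0.93035). Hence R(9, 9) > 65, i.e. R(9, 9) ≥ 66.

Largest n = 65; hence R(9, 9) > 65.


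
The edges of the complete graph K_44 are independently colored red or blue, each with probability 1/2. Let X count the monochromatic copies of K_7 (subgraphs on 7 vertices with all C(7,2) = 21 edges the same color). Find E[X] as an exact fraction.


Let X = Σ_S X_S over the C(44, 7) = 38320568 subsets S of size 7, where X_S = 1 if the K_7 on S is monochromatic.
For a fixed S, the K_7 on S has C(7, 2) = 21 edges. P[all 21 edges red] = (1/2)^21, and likewise for blue, so P[monochromatic] = 2·(1/2)^21 = 2^{1 − 21} = 1/1048576.
Summing: E[X] = C(44, 7) · 2^{1 − 21} = 38320568 · 1/1048576 = 4790071/131072.
Numerically: E[X] ≈ 36.54534.

E[X] = C(44,7)·2^(1−C(7,2)) = 4790071/131072 ≈ 36.54534.


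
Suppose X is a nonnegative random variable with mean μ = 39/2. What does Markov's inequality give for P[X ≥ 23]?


μ = E[X] = 39/2, a = 23.
Markov: P[X ≥ 23] ≤ μ/a = (39/2)/23 = 39/46.
Numerically: ≈ 0.847826.
(Since a = 23 > μ = 19.500000, the bound 39/46 is < 1 and informative.)

P[X ≥ 23] ≤ 39/46 ≈ 0.847826.


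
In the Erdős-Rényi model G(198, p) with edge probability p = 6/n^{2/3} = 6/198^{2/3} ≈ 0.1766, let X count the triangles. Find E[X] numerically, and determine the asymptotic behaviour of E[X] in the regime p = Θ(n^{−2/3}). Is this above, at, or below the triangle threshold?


Number of potential triangles: C(198, 3) = 1274196.
Each occurs with probability p³ ≈ (0.1766)³ ≈ 5.509642e-03.
By linearity: E[X] = C(198, 3)·p³ ≈ 1274196 · 5.509642e-03 ≈ 7020.3636.
Since α = 2/3 < 1, p = c/n^{2/3} ≫ 1/n is above the triangle threshold p ~ 1/n. Asymptotically E[X] ~ (c³/6)·n^{3(1−α)} = (6³/6)·n^{1} → ∞; triangles are abundant w.h.p.

E[X] ≈ 7020.3636; in regime p = Θ(1/n^{2/3}) E[X] diverges (above the triangle threshold p ~ 1/n).


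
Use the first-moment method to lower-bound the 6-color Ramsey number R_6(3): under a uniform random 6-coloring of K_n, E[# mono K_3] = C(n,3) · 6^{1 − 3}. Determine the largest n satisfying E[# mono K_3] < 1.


We need C(n, 3) · 6^{1 − 3} < 1, i.e. C(n, 3) < 6^{3 − 1} = 36.
Check values of n near the boundary:
  n = 4: C(4, 3) = 4; 4 < 36? YES
  n = 5: C(5, 3) = 10; 10 < 36? YES
  n = 6: C(6, 3) = 20; 20 < 36? YES
  n = 7: C(7, 3) = 35; 35 < 36? YES
  n = 8: C(8, 3) = 56; 56 < 36? NO
  n = 9: C(9, 3) = 84; 84 < 36? NO
The largest n with C(n, 3) < 36 is n = 7 (where E[X] = 35/36 ≈ 0.9722222). Hence R_6(3) > 7, i.e. R_6(3) ≥ 8.

Largest n = 7; hence R_6(3) > 7.


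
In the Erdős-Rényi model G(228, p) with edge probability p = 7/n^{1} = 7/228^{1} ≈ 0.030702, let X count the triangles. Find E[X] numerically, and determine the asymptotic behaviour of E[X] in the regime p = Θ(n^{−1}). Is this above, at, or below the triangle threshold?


Number of potential triangles: C(228, 3) = 1949476.
Each occurs with probability p³ ≈ (0.030702)³ ≈ 2.8939404e-05.
By linearity: E[X] = C(228, 3)·p³ ≈ 1949476 · 2.8939404e-05 ≈ 56.41667.
Here α = 1, so p = 7/n is exactly at the triangle threshold p ~ 1/n. Asymptotically E[X] → c³/6 = 7³/6 = 343/6 ≈ 57.16667, a bounded constant. In this regime the triangle count is asymptotically Poisson(c³/6).

E[X] ≈ 56.41667; in regime p = Θ(1/n^{1}) E[X] stays bounded (at the triangle threshold p ~ 1/n).


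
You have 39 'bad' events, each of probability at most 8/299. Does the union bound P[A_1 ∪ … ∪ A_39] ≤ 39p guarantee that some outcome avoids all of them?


Union bound: P[∪_{i=1}^{39} A_i] ≤ Σ_i P[A_i] ≤ 39·p = 39·(8/299) = 24/23.
Numerically: 24/23 ≈ 1.0434783.
Is 24/23 < 1? NO.
Since the bound 24/23 is ≥ 1, the union bound is uninformative here; it does NOT by itself certify existence.

39·p = 24/23 ≈ 1.0434783; existence NOT certified by the union bound.


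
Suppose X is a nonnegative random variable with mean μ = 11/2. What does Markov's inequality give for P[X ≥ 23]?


μ = E[X] = 11/2, a = 23.
Markov: P[X ≥ 23] ≤ μ/a = (11/2)/23 = 11/46.
Numerically: ≈ 0.23913.
(Since a = 23 > μ = 5.50000, the bound 11/46 is < 1 and informative.)

P[X ≥ 23] ≤ 11/46 ≈ 0.23913.


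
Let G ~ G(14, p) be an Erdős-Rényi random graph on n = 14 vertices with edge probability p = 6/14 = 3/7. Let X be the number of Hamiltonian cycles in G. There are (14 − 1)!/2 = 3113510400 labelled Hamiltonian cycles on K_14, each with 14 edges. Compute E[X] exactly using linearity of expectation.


K_14 has (14 − 1)!/2 = 3113510400 labelled Hamiltonian cycles.
For each such Hamiltonian cycle H, let X_H = 1 if all 14 edges of H are present in G. Then P[X_H = 1] = p^{14} = (3/7)^{14} = 4782969/678223072849.
By linearity: E[X] = Σ_H E[X_H] = 3113510400 · p^{14} = 3113510400 · 4782969/678223072849 = 2127403389196800/96889010407.
Numerically: E[X] ≈ 2.2e+04.

E[X] = 3113510400 · (3/7)^{14} = 2127403389196800/96889010407 ≈ 2.2e+04.


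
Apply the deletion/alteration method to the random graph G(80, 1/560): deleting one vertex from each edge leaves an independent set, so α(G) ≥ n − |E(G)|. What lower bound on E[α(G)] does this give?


E[|E(G)|] = C(80, 2)·p = 3160 · (1/560) = 79/14.
E[α(G)] ≥ n − E[|E(G)|] = 80 − 79/14 = 1041/14.
Numerically: ≈ 74.3571.
(This is only a lower bound; the true E[α(G)] may be larger.)

E[α(G)] ≥ 1041/14 ≈ 74.3571.


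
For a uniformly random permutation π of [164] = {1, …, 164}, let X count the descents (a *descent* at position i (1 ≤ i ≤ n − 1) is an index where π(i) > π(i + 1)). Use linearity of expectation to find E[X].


Write X = Σ X_I over i = 1, …, 163, with X_I the indicator of one descent.
There are 163 indicators.
For each fixed i, the pair (π(i), π(i+1)) is a uniformly random ordered pair of distinct values from {1, …, 164}; by symmetry P[π(i) > π(i+1)] = 1/2.
By linearity: E[X] = 163 · (1/2) = (164 − 1) · (1/2) = 163/2 ≈ 81.500.

E[X] = 163/2 = 81.500.


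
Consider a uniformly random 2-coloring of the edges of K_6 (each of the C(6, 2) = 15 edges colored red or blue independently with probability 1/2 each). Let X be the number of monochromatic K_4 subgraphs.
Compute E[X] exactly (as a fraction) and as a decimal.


Let X = Σ_S X_S over the C(6, 4) = 15 subsets S of size 4, where X_S = 1 if the K_4 on S is monochromatic.
For a fixed S, the K_4 on S has C(4, 2) = 6 edges. P[all 6 edges red] = (1/2)^6, and likewise for blue, so P[monochromatic] = 2·(1/2)^6 = 2^{1 − 6} = 1/32.
By linearity: E[X] = C(6, 4) · 2^{1 − 6} = 15 · 1/32 = 15/32.
Numerically: E[X] ≈ 0.4688.

E[X] = C(6,4)·2^(1−C(4,2)) = 15/32 ≈ 0.4688.


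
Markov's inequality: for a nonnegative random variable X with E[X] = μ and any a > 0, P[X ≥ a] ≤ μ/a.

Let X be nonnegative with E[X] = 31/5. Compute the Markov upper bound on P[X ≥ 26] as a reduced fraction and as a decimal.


μ = E[X] = 31/5, a = 26.
Markov: P[X ≥ 26] ≤ μ/a = (31/5)/26 = 31/130.
Numerically: ≈ 0.2385.
(Since a = 26 > μ = 6.2000, the bound 31/130 is < 1 and informative.)

P[X ≥ 26] ≤ 31/130 ≈ 0.2385.


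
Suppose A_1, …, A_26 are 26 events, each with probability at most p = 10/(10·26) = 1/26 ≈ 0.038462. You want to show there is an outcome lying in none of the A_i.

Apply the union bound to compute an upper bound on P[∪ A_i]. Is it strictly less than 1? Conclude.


Union bound: P[∪_{i=1}^{26} A_i] ≤ Σ_i P[A_i] ≤ 26·p = 26·(1/26) = 1.
Numerically: 1 ≈ 1.000000.
Is 1 < 1? NO.
Since the bound 1 is ≥ 1, the union bound is uninformative here; it does NOT by itself certify existence.

26·p = 1 ≈ 1.000000; existence NOT certified by the union bound.


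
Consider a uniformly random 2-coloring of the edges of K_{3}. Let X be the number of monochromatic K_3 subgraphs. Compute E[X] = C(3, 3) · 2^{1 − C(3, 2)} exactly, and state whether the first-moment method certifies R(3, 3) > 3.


E[X] = C(3, 3) · 2^{1 − 3} = 1 · 2^{−2} = 1/4.
As a reduced fraction: E[X] = 1/4 ≈ 0.25000.
Is E[X] < 1? YES.
Since E[X] < 1, there exists a 2-coloring of K_{3} with no monochromatic K_3; hence R(3, 3) > 3.

E[X] = 1/4 ≈ 0.25000; E[X] < 1, so R(3, 3) > 3.


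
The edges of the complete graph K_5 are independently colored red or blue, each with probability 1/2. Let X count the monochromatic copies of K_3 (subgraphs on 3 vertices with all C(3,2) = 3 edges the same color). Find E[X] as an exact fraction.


Let X = Σ_S X_S over the C(5, 3) = 10 subsets S of size 3, where X_S = 1 if the K_3 on S is monochromatic.
For a fixed S, the K_3 on S has C(3, 2) = 3 edges. P[all 3 edges red] = (1/2)^3, and likewise for blue, so P[monochromatic] = 2·(1/2)^3 = 2^{1 − 3} = 1/4.
By linearity of expectation: E[X] = C(5, 3) · 2^{1 − 3} = 10 · 1/4 = 5/2.
Numerically: E[X] ≈ 2.500.

E[X] = C(5,3)·2^(1−C(3,2)) = 5/2 ≈ 2.500.


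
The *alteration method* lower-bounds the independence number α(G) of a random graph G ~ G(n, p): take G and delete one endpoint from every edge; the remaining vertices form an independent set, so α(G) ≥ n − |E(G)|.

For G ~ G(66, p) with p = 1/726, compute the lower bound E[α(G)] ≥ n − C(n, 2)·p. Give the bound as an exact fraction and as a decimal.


E[|E(G)|] = C(66, 2)·p = 2145 · (1/726) = 65/22.
E[α(G)] ≥ n − E[|E(G)|] = 66 − 65/22 = 1387/22.
Numerically: ≈ 63.045455.
(This is only a lower bound; the true E[α(G)] may be larger.)

E[α(G)] ≥ 1387/22 ≈ 63.045455.


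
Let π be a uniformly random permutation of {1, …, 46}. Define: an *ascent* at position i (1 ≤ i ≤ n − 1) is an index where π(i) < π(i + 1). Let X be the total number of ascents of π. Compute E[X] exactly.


Write X = Σ X_I over i = 1, …, 45, with X_I the indicator of one ascent.
There are 45 indicators.
For each fixed i, the pair (π(i), π(i+1)) is a uniformly random ordered pair of distinct values from {1, …, 46}; by symmetry P[π(i) < π(i+1)] = 1/2.
By linearity: E[X] = 45 · (1/2) = (46 − 1) · (1/2) = 45/2 ≈ 22.500.

E[X] = 45/2 = 22.500.


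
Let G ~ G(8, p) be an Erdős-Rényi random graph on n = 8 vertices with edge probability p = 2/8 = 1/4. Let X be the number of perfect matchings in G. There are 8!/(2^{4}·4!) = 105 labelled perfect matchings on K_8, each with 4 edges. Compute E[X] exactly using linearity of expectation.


K_8 has 8!/(2^{4}·4!) = 105 labelled perfect matchings.
For each such perfect matching H, let X_H = 1 if all 4 edges of H are present in G. Then P[X_H = 1] = p^{4} = (1/4)^{4} = 1/256.
By linearity of expectation: E[X] = Σ_H E[X_H] = 105 · p^{4} = 105 · 1/256 = 105/256.
Numerically: E[X] ≈ 0.41016.

E[X] = 105 · (1/4)^{4} = 105/256 ≈ 0.41016.


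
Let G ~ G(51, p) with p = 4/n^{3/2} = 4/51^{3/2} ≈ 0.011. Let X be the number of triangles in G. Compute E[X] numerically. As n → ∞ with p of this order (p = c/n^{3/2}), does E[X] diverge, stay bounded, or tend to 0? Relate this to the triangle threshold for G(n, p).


Number of potential triangles: C(51, 3) = 20825.
Each occurs with probability p³ ≈ (0.011)³ ≈ 1.32469e-06.
By linearity: E[X] = C(51, 3)·p³ ≈ 20825 · 1.32469e-06 ≈ 0.028.
Since α = 3/2 > 1, p = c/n^{3/2} = o(1/n) is below the triangle threshold p ~ 1/n. Asymptotically E[X] ~ (c³/6)·n^{3(1−α)} = (4³/6)·n^{-1.5} → 0, so by Markov's inequality G has no triangles w.h.p.

E[X] ≈ 0.028; in regime p = Θ(1/n^{3/2}) E[X] tends to 0 (below the triangle threshold p ~ 1/n).


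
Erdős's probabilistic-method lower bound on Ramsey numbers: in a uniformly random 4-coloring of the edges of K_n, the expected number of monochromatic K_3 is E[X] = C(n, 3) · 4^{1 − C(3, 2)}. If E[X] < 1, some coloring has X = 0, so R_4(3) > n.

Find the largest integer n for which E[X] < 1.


We need C(n, 3) · 4^{1 − 3} < 1, i.e. C(n, 3) < 4^{3 − 1} = 16.
Check values of n near the boundary:
  n = 4: C(4, 3) = 4; 4 < 16? YES
  n = 5: C(5, 3) = 10; 10 < 16? YES
  n = 6: C(6, 3) = 20; 20 < 16? NO
  n = 7: C(7, 3) = 35; 35 < 16? NO
The largest n with C(n, 3) < 16 is n = 5 (where E[X] = 5/8 ≈ 0.625000). Hence R_4(3) > 5, i.e. R_4(3) ≥ 6.

Largest n = 5; hence R_4(3) > 5.


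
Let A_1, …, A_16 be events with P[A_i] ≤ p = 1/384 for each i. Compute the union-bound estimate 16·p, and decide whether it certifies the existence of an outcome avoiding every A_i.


Union bound: P[∪_{i=1}^{16} A_i] ≤ Σ_i P[A_i] ≤ 16·p = 16·(1/384) = 1/24.
Numerically: 1/24 ≈ 0.041667.
Is 1/24 < 1? YES.
Since P[∪ A_i] ≤ 1/24 < 1, the complement has P[∩ A_i^c] ≥ 1 − 1/24 = 23/24 > 0, so some outcome avoids every A_i.

16·p = 1/24 ≈ 0.041667; existence CERTIFIED by the union bound.


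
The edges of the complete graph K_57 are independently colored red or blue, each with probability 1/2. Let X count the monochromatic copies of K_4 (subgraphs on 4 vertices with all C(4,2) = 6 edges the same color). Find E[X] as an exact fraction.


Let X = Σ_S X_S over the C(57, 4) = 395010 subsets S of size 4, where X_S = 1 if the K_4 on S is monochromatic.
For a fixed S, the K_4 on S has C(4, 2) = 6 edges. P[all 6 edges red] = (1/2)^6, and likewise for blue, so P[monochromatic] = 2·(1/2)^6 = 2^{1 − 6} = 1/32.
By linearity: E[X] = C(57, 4) · 2^{1 − 6} = 395010 · 1/32 = 197505/16.
Numerically: E[X] ≈ 12344.062500.

E[X] = C(57,4)·2^(1−C(4,2)) = 197505/16 ≈ 12344.062500.


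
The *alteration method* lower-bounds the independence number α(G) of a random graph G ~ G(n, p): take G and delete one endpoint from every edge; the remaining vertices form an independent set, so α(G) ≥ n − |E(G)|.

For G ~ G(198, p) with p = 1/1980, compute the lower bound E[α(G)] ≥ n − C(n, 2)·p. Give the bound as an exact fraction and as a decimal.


E[|E(G)|] = C(198, 2)·p = 19503 · (1/1980) = 197/20.
E[α(G)] ≥ n − E[|E(G)|] = 198 − 197/20 = 3763/20.
Numerically: ≈ 188.15000.
(This is only a lower bound; the true E[α(G)] may be larger.)

E[α(G)] ≥ 3763/20 ≈ 188.15000.


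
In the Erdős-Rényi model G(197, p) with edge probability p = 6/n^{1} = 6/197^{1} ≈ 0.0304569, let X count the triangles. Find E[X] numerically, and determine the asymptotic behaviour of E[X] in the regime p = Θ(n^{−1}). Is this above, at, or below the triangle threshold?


Number of potential triangles: C(197, 3) = 1254890.
Each occurs with probability p³ ≈ (0.0304569)³ ≈ 2.82523822e-05.
By linearity: E[X] = C(197, 3)·p³ ≈ 1254890 · 2.82523822e-05 ≈ 35.453632.
Here α = 1, so p = 6/n is exactly at the triangle threshold p ~ 1/n. Asymptotically E[X] → c³/6 = 6³/6 = 36 ≈ 36.000000, a bounded constant. In this regime the triangle count is asymptotically Poisson(c³/6).

E[X] ≈ 35.453632; in regime p = Θ(1/n^{1}) E[X] stays bounded (at the triangle threshold p ~ 1/n).


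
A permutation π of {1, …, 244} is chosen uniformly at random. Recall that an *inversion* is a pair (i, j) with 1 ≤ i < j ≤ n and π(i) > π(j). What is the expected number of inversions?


Write X = Σ X_I over the C(244, 2) = 29646 pairs i < j, with X_I the indicator of one inversion.
There are 29646 indicators.
For each fixed pair i < j, the values π(i) and π(j) are two distinct elements of {1, …, 244} in uniformly random order; by symmetry P[π(i) > π(j)] = 1/2.
By linearity: E[X] = 29646 · (1/2) = C(244, 2) · (1/2) = 29646/2 = 14823 ≈ 14823.0000.

E[X] = 14823 = 14823.0000.


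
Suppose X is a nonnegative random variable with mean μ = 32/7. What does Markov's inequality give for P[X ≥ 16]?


μ = E[X] = 32/7, a = 16.
Markov: P[X ≥ 16] ≤ μ/a = (32/7)/16 = 2/7.
Numerically: ≈ 0.285714.
(Since a = 16 > μ = 4.571429, the bound 2/7 is < 1 and informative.)

P[X ≥ 16] ≤ 2/7 ≈ 0.285714.


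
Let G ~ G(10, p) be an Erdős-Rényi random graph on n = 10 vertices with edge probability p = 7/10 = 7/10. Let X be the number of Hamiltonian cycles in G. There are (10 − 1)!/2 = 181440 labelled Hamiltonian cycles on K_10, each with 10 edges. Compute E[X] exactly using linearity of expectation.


K_10 has (10 − 1)!/2 = 181440 labelled Hamiltonian cycles.
For each such Hamiltonian cycle H, let X_H = 1 if all 10 edges of H are present in G. Then P[X_H = 1] = p^{10} = (7/10)^{10} = 282475249/10000000000.
By linearity: E[X] = Σ_H E[X_H] = 181440 · p^{10} = 181440 · 282475249/10000000000 = 160163466183/31250000.
Numerically: E[X] ≈ 5.13e+03.

E[X] = 181440 · (7/10)^{10} = 160163466183/31250000 ≈ 5.13e+03.


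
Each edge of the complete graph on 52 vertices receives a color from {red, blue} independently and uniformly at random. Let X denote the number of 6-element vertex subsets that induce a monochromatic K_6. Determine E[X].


Let X = Σ_S X_S over the C(52, 6) = 20358520 subsets S of size 6, where X_S = 1 if the K_6 on S is monochromatic.
For a fixed S, the K_6 on S has C(6, 2) = 15 edges. P[all 15 edges red] = (1/2)^15, and likewise for blue, so P[monochromatic] = 2·(1/2)^15 = 2^{1 − 15} = 1/16384.
By linearity of expectation: E[X] = C(52, 6) · 2^{1 − 15} = 20358520 · 1/16384 = 2544815/2048.
Numerically: E[X] ≈ 1242.585.

E[X] = C(52,6)·2^(1−C(6,2)) = 2544815/2048 ≈ 1242.585.


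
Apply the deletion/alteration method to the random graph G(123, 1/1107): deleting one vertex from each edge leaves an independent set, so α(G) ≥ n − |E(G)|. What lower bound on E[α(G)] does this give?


E[|E(G)|] = C(123, 2)·p = 7503 · (1/1107) = 61/9.
E[α(G)] ≥ n − E[|E(G)|] = 123 − 61/9 = 1046/9.
Numerically: ≈ 116.22222.
(This is only a lower bound; the true E[α(G)] may be larger.)

E[α(G)] ≥ 1046/9 ≈ 116.22222.


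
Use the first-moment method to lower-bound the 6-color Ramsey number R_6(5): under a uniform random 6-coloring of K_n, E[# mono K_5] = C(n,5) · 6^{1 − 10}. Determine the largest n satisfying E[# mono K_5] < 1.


We need C(n, 5) · 6^{1 − 10} < 1, i.e. C(n, 5) < 6^{10 − 1} = 10077696.
Check values of n near the boundary:
  n = 63: C(63, 5) = 7028847; 7028847 < 10077696? YES
  n = 64: C(64, 5) = 7624512; 7624512 < 10077696? YES
  n = 65: C(65, 5) = 8259888; 8259888 < 10077696? YES
  n = 66: C(66, 5) = 8936928; 8936928 < 10077696? YES
  n = 67: C(67, 5) = 9657648; 9657648 < 10077696? YES
  n = 68: C(68, 5) = 10424128; 10424128 < 10077696? NO
The largest n with C(n, 5) < 10077696 is n = 67 (where E[X] = 67067/69984 ≈ 0.9583). Hence R_6(5) > 67, i.e. R_6(5) ≥ 68.

Largest n = 67; hence R_6(5) > 67.


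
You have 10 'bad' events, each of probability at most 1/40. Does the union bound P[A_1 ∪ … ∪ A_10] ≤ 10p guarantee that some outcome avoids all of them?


Union bound: P[∪_{i=1}^{10} A_i] ≤ Σ_i P[A_i] ≤ 10·p = 10·(1/40) = 1/4.
Numerically: 1/4 ≈ 0.2500.
Is 1/4 < 1? YES.
Since P[∪ A_i] ≤ 1/4 < 1, the complement has P[∩ A_i^c] ≥ 1 − 1/4 = 3/4 > 0, so some outcome avoids every A_i.

10·p = 1/4 ≈ 0.2500; existence CERTIFIED by the union bound.


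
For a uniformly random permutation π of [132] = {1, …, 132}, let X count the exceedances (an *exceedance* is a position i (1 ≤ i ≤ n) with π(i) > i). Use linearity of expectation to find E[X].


Write X = Σ_{i=1}^{132} X_i, where X_i = 1_{π(i) > i}.
For each fixed i, π(i) is uniform over {1, …, 132} (marginal of a uniform permutation), so P[π(i) > i] = (n − i)/n. Summing: Σ_{i=1}^{132} (n − i)/n = (0 + 1 + … + 131)/132 = 132(132 − 1)/(2·132) = (132 − 1)/2.
Hence E[X] = Σ_{i=1}^{132} (132 − i)/132 = 131/2 ≈ 65.500000.

E[X] = 131/2 = 65.500000.


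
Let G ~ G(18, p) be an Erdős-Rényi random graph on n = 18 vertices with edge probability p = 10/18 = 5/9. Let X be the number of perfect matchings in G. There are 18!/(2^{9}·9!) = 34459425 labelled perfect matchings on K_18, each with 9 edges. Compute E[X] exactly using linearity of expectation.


K_18 has 18!/(2^{9}·9!) = 34459425 labelled perfect matchings.
For each such perfect matching H, let X_H = 1 if all 9 edges of H are present in G. Then P[X_H = 1] = p^{9} = (5/9)^{9} = 1953125/387420489.
Summing the indicators: E[X] = Σ_H E[X_H] = 34459425 · p^{9} = 34459425 · 1953125/387420489 = 830908203125/4782969.
Numerically: E[X] ≈ 1.737e+05.

E[X] = 34459425 · (5/9)^{9} = 830908203125/4782969 ≈ 1.737e+05.


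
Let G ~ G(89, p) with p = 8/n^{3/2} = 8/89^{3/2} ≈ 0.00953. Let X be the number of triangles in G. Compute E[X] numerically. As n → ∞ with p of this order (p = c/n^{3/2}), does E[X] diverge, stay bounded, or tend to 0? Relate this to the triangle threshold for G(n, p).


Number of potential triangles: C(89, 3) = 113564.
Each occurs with probability p³ ≈ (0.00953)³ ≈ 8.64998e-07.
By linearity: E[X] = C(89, 3)·p³ ≈ 113564 · 8.64998e-07 ≈ 0.098.
Since α = 3/2 > 1, p = c/n^{3/2} = o(1/n) is below the triangle threshold p ~ 1/n. Asymptotically E[X] ~ (c³/6)·n^{3(1−α)} = (8³/6)·n^{-1.5} → 0, so by Markov's inequality G has no triangles w.h.p.

E[X] ≈ 0.098; in regime p = Θ(1/n^{3/2}) E[X] tends to 0 (below the triangle threshold p ~ 1/n).


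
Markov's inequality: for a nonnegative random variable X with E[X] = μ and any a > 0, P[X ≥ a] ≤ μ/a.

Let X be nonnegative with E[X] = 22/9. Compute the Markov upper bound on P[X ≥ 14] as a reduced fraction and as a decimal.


μ = E[X] = 22/9, a = 14.
Markov: P[X ≥ 14] ≤ μ/a = (22/9)/14 = 11/63.
Numerically: ≈ 0.17460.
(Since a = 14 > μ = 2.44444, the bound 11/63 is < 1 and informative.)

P[X ≥ 14] ≤ 11/63 ≈ 0.17460.


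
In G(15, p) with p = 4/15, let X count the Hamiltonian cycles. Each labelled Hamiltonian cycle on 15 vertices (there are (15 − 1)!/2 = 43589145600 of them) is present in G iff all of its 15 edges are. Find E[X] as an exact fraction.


K_15 has (15 − 1)!/2 = 43589145600 labelled Hamiltonian cycles.
For each such Hamiltonian cycle H, let X_H = 1 if all 15 edges of H are present in G. Then P[X_H = 1] = p^{15} = (4/15)^{15} = 1073741824/437893890380859375.
By linearity: E[X] = Σ_H E[X_H] = 43589145600 · p^{15} = 43589145600 · 1073741824/437893890380859375 = 7704277975826432/72081298828125.
Numerically: E[X] ≈ 106.88.

E[X] = 43589145600 · (4/15)^{15} = 7704277975826432/72081298828125 ≈ 106.88.


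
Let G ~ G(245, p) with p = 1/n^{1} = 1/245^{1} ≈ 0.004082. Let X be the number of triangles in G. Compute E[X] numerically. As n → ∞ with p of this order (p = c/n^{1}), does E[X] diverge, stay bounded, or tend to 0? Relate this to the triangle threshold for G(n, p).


Number of potential triangles: C(245, 3) = 2421090.
Each occurs with probability p³ ≈ (0.004082)³ ≈ 6.799888e-08.
By linearity: E[X] = C(245, 3)·p³ ≈ 2421090 · 6.799888e-08 ≈ 0.1646.
Here α = 1, so p = 1/n is exactly at the triangle threshold p ~ 1/n. Asymptotically E[X] → c³/6 = 1³/6 = 1/6 ≈ 0.1667, a bounded constant. In this regime the triangle count is asymptotically Poisson(c³/6).

E[X] ≈ 0.1646; in regime p = Θ(1/n^{1}) E[X] stays bounded (at the triangle threshold p ~ 1/n).


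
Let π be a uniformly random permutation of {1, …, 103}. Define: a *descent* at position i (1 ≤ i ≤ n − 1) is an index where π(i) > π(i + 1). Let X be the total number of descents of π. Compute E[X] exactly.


Write X = Σ X_I over i = 1, …, 102, with X_I the indicator of one descent.
There are 102 indicators.
For each fixed i, the pair (π(i), π(i+1)) is a uniformly random ordered pair of distinct values from {1, …, 103}; by symmetry P[π(i) > π(i+1)] = 1/2.
By linearity: E[X] = 102 · (1/2) = (103 − 1) · (1/2) = 51 ≈ 51.00000.

E[X] = 51 = 51.00000.


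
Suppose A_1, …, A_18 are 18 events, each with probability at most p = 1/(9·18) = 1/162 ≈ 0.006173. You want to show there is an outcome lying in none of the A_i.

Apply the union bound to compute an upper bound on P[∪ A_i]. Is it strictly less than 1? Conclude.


Union bound: P[∪_{i=1}^{18} A_i] ≤ Σ_i P[A_i] ≤ 18·p = 18·(1/162) = 1/9.
Numerically: 1/9 ≈ 0.111111.
Is 1/9 < 1? YES.
Since P[∪ A_i] ≤ 1/9 < 1, the complement has P[∩ A_i^c] ≥ 1 − 1/9 = 8/9 > 0, so some outcome avoids every A_i.

18·p = 1/9 ≈ 0.111111; existence CERTIFIED by the union bound.


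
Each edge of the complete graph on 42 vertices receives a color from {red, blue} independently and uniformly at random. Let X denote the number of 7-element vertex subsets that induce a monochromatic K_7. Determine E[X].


Let X = Σ_S X_S over the C(42, 7) = 26978328 subsets S of size 7, where X_S = 1 if the K_7 on S is monochromatic.
For a fixed S, the K_7 on S has C(7, 2) = 21 edges. P[all 21 edges red] = (1/2)^21, and likewise for blue, so P[monochromatic] = 2·(1/2)^21 = 2^{1 − 21} = 1/1048576.
By linearity: E[X] = C(42, 7) · 2^{1 − 21} = 26978328 · 1/1048576 = 3372291/131072.
Numerically: E[X] ≈ 25.7285.

E[X] = C(42,7)·2^(1−C(7,2)) = 3372291/131072 ≈ 25.7285.


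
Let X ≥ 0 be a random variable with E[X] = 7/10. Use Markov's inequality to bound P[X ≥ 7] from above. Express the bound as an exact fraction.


μ = E[X] = 7/10, a = 7.
Markov: P[X ≥ 7] ≤ μ/a = (7/10)/7 = 1/10.
Numerically: ≈ 0.1000.
(Since a = 7 > μ = 0.7000, the bound 1/10 is < 1 and informative.)

P[X ≥ 7] ≤ 1/10 ≈ 0.1000.


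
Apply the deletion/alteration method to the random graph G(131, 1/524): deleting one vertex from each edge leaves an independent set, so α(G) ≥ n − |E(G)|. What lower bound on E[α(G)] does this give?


E[|E(G)|] = C(131, 2)·p = 8515 · (1/524) = 65/4.
E[α(G)] ≥ n − E[|E(G)|] = 131 − 65/4 = 459/4.
Numerically: ≈ 114.7500.
(This is only a lower bound; the true E[α(G)] may be larger.)

E[α(G)] ≥ 459/4 ≈ 114.7500.


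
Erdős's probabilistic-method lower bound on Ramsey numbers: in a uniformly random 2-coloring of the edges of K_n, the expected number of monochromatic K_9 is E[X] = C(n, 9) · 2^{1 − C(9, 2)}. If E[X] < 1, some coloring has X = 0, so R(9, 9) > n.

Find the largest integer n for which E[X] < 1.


We need C(n, 9) · 2^{1 − 36} < 1, i.e. C(n, 9) < 2^{36 − 1} = 34359738368.
Check values of n near the boundary:
  n = 63: C(63, 9) = 23667689815; 23667689815 < 34359738368? YES
  n = 64: C(64, 9) = 27540584512; 27540584512 < 34359738368? YES
  n = 65: C(65, 9) = 31966749880; 31966749880 < 34359738368? YES
  n = 66: C(66, 9) = 37014131440; 37014131440 < 34359738368? NO
  n = 67: C(67, 9) = 42757703560; 42757703560 < 34359738368? NO
  n = 68: C(68, 9) = 49280065120; 49280065120 < 34359738368? NO
The largest n with C(n, 9) < 34359738368 is n = 65 (where E[X] = 3995843735/4294967296 ≈ 0.930355). Hence R(9, 9) > 65, i.e. R(9, 9) ≥ 66.

Largest n = 65; hence R(9, 9) > 65.


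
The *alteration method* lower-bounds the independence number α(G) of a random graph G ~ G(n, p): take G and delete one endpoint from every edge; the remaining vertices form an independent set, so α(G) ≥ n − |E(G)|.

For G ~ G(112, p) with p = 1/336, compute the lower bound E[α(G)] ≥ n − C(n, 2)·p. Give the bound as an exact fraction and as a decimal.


E[|E(G)|] = C(112, 2)·p = 6216 · (1/336) = 37/2.
E[α(G)] ≥ n − E[|E(G)|] = 112 − 37/2 = 187/2.
Numerically: ≈ 93.500000.
(This is only a lower bound; the true E[α(G)] may be larger.)

E[α(G)] ≥ 187/2 ≈ 93.500000.


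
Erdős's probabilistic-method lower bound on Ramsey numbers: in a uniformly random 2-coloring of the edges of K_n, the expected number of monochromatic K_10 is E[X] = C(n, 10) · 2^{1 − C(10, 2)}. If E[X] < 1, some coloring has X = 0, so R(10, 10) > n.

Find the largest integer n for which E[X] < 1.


We need C(n, 10) · 2^{1 − 45} < 1, i.e. C(n, 10) < 2^{45 − 1} = 17592186044416.
Check values of n near the boundary:
  n = 94: C(94, 10) = 9041256841903; 9041256841903 < 17592186044416? YES
  n = 95: C(95, 10) = 10104934117421; 10104934117421 < 17592186044416? YES
  n = 96: C(96, 10) = 11279926456656; 11279926456656 < 17592186044416? YES
  n = 97: C(97, 10) = 12576469727536; 12576469727536 < 17592186044416? YES
  n = 98: C(98, 10) = 14005614014756; 14005614014756 < 17592186044416? YES
  n = 99: C(99, 10) = 15579278510796; 15579278510796 < 17592186044416? YES
  n = 100: C(100, 10) = 17310309456440; 17310309456440 < 17592186044416? YES
  n = 101: C(101, 10) = 19212541264840; 19212541264840 < 17592186044416? NO
  n = 102: C(102, 10) = 21300860967540; 21300860967540 < 17592186044416? NO
The largest n with C(n, 10) < 17592186044416 is n = 100 (where E[X] = 2163788682055/2199023255552 ≈ 0.9839772). Hence R(10, 10) > 100, i.e. R(10, 10) ≥ 101.

Largest n = 100; hence R(10, 10) > 100.


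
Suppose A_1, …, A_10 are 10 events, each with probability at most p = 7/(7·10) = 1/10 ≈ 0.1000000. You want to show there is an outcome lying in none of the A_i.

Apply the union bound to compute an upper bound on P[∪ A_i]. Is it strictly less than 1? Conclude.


Union bound: P[∪_{i=1}^{10} A_i] ≤ Σ_i P[A_i] ≤ 10·p = 10·(1/10) = 1.
Numerically: 1 ≈ 1.0000000.
Is 1 < 1? NO.
Since the bound 1 is ≥ 1, the union bound is uninformative here; it does NOT by itself certify existence.

10·p = 1 ≈ 1.0000000; existence NOT certified by the union bound.


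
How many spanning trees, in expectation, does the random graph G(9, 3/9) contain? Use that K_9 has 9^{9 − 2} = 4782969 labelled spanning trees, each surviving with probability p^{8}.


K_9 has 9^{9 − 2} = 4782969 labelled spanning trees.
For each such spanning tree H, let X_H = 1 if all 8 edges of H are present in G. Then P[X_H = 1] = p^{8} = (1/3)^{8} = 1/6561.
By linearity: E[X] = Σ_H E[X_H] = 4782969 · p^{8} = 4782969 · 1/6561 = 729.
Numerically: E[X] ≈ 729.

E[X] = 4782969 · (1/3)^{8} = 729 ≈ 729.


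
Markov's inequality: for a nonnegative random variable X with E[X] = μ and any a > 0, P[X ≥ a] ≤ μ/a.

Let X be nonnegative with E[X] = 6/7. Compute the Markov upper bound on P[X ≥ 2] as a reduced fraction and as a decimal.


μ = E[X] = 6/7, a = 2.
Markov: P[X ≥ 2] ≤ μ/a = (6/7)/2 = 3/7.
Numerically: ≈ 0.4286.
(Since a = 2 > μ = 0.8571, the bound 3/7 is < 1 and informative.)

P[X ≥ 2] ≤ 3/7 ≈ 0.4286.


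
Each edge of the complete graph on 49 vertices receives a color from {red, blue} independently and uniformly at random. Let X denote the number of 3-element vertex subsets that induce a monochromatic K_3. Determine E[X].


Let X = Σ_S X_S over the C(49, 3) = 18424 subsets S of size 3, where X_S = 1 if the K_3 on S is monochromatic.
For a fixed S, the K_3 on S has C(3, 2) = 3 edges. P[all 3 edges red] = (1/2)^3, and likewise for blue, so P[monochromatic] = 2·(1/2)^3 = 2^{1 − 3} = 1/4.
By linearity: E[X] = C(49, 3) · 2^{1 − 3} = 18424 · 1/4 = 4606.
Numerically: E[X] ≈ 4606.000000.

E[X] = C(49,3)·2^(1−C(3,2)) = 4606 ≈ 4606.000000.


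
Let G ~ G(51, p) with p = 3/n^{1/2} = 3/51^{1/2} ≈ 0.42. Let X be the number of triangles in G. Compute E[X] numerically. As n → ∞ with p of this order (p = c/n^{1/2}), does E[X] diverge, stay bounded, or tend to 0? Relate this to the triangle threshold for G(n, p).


Number of potential triangles: C(51, 3) = 20825.
Each occurs with probability p³ ≈ (0.42)³ ≈ 7.41325e-02.
By linearity: E[X] = C(51, 3)·p³ ≈ 20825 · 7.41325e-02 ≈ 1543.809.
Since α = 1/2 < 1, p = c/n^{1/2} ≫ 1/n is above the triangle threshold p ~ 1/n. Asymptotically E[X] ~ (c³/6)·n^{3(1−α)} = (3³/6)·n^{1.5} → ∞; triangles are abundant w.h.p.

E[X] ≈ 1543.809; in regime p = Θ(1/n^{1/2}) E[X] diverges (above the triangle threshold p ~ 1/n).


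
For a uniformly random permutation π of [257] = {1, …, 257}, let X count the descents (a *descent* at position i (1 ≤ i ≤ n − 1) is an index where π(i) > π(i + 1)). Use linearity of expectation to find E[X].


Write X = Σ X_I over i = 1, …, 256, with X_I the indicator of one descent.
There are 256 indicators.
For each fixed i, the pair (π(i), π(i+1)) is a uniformly random ordered pair of distinct values from {1, …, 257}; by symmetry P[π(i) > π(i+1)] = 1/2.
By linearity: E[X] = 256 · (1/2) = (257 − 1) · (1/2) = 128 ≈ 128.0000.

E[X] = 128 = 128.0000.


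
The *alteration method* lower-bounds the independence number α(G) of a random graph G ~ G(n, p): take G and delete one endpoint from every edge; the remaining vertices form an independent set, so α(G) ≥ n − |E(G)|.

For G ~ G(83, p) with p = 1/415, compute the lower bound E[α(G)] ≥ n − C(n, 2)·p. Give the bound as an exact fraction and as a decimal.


E[|E(G)|] = C(83, 2)·p = 3403 · (1/415) = 41/5.
E[α(G)] ≥ n − E[|E(G)|] = 83 − 41/5 = 374/5.
Numerically: ≈ 74.800.
(This is only a lower bound; the true E[α(G)] may be larger.)

E[α(G)] ≥ 374/5 ≈ 74.800.


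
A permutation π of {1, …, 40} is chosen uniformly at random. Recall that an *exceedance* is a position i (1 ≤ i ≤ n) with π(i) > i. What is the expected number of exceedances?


Write X = Σ_{i=1}^{40} X_i, where X_i = 1_{π(i) > i}.
For each fixed i, π(i) is uniform over {1, …, 40} (marginal of a uniform permutation), so P[π(i) > i] = (n − i)/n. Summing: Σ_{i=1}^{40} (n − i)/n = (0 + 1 + … + 39)/40 = 40(40 − 1)/(2·40) = (40 − 1)/2.
Hence E[X] = Σ_{i=1}^{40} (40 − i)/40 = 39/2 ≈ 19.500.

E[X] = 39/2 = 19.500.


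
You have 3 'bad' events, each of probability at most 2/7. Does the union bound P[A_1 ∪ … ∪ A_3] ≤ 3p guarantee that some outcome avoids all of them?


Union bound: P[∪_{i=1}^{3} A_i] ≤ Σ_i P[A_i] ≤ 3·p = 3·(2/7) = 6/7.
Numerically: 6/7 ≈ 0.8571429.
Is 6/7 < 1? YES.
Since P[∪ A_i] ≤ 6/7 < 1, the complement has P[∩ A_i^c] ≥ 1 − 6/7 = 1/7 > 0, so some outcome avoids every A_i.

3·p = 6/7 ≈ 0.8571429; existence CERTIFIED by the union bound.


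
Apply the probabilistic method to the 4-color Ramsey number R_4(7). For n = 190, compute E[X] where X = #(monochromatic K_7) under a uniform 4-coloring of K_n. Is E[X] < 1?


E[X] = C(190, 7) · 4^{1 − 21} = 1585940245560 · 4^{−20} = 1585940245560/1099511627776.
As a reduced fraction: E[X] = 198242530695/137438953472 ≈ 1.442404.
Is E[X] < 1? NO.
Since E[X] ≥ 1, the first-moment bound is inconclusive at n = 190; it does NOT by itself certify R_4(7) > 190.

E[X] = 198242530695/137438953472 ≈ 1.442404; E[X] ≥ 1; first-moment method inconclusive here.


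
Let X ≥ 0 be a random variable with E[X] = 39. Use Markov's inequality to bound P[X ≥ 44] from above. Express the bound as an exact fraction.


μ = E[X] = 39, a = 44.
Markov: P[X ≥ 44] ≤ μ/a = (39)/44 = 39/44.
Numerically: ≈ 0.88636.
(Since a = 44 > μ = 39.00000, the bound 39/44 is < 1 and informative.)

P[X ≥ 44] ≤ 39/44 ≈ 0.88636.


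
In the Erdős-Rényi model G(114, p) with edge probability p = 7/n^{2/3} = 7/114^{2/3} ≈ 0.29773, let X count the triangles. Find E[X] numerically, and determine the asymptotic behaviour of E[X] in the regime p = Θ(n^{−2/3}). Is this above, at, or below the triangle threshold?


Number of potential triangles: C(114, 3) = 240464.
Each occurs with probability p³ ≈ (0.29773)³ ≈ 2.6392736e-02.
By linearity: E[X] = C(114, 3)·p³ ≈ 240464 · 2.6392736e-02 ≈ 6346.50292.
Since α = 2/3 < 1, p = c/n^{2/3} ≫ 1/n is above the triangle threshold p ~ 1/n. Asymptotically E[X] ~ (c³/6)·n^{3(1−α)} = (7³/6)·n^{1} → ∞; triangles are abundant w.h.p.

E[X] ≈ 6346.50292; in regime p = Θ(1/n^{2/3}) E[X] diverges (above the triangle threshold p ~ 1/n).
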